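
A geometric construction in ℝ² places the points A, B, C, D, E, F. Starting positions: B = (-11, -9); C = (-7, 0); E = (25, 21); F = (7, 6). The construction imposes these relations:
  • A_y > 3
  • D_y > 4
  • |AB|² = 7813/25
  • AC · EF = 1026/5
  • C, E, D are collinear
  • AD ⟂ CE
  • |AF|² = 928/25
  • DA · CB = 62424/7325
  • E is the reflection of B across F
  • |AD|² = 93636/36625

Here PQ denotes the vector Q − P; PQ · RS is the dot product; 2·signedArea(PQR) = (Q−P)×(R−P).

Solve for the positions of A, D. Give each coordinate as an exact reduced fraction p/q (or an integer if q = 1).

1. A_x = 7/5  [line 18·x + 15·y + -396/5 = 0 ∩ |AF|² = 928/25]
2. A_y = 18/5  [line 18·x + 15·y + -396/5 = 0 ∩ |AF|² = 928/25]
   → A = (7/5, 18/5)
3. D_x = 3829/7325  [C, E, D are collinear ∩ AD ⟂ CE]
4. D_y = 36162/7325  [C, E, D are collinear ∩ AD ⟂ CE]
   → D = (3829/7325, 36162/7325)

A = (7/5, 18/5)
D = (3829/7325, 36162/7325)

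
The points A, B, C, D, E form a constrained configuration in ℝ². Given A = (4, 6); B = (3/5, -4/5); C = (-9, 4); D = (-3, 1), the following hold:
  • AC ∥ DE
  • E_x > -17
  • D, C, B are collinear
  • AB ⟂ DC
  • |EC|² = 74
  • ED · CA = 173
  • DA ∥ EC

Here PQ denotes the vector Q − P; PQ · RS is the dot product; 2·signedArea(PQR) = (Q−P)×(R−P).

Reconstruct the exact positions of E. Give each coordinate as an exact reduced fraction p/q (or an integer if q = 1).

1. E_x = -16  [DA ∥ EC ∩ AC ∥ DE]
2. E_y = -1  [DA ∥ EC ∩ AC ∥ DE]
   → E = (-16, -1)

E = (-16, -1)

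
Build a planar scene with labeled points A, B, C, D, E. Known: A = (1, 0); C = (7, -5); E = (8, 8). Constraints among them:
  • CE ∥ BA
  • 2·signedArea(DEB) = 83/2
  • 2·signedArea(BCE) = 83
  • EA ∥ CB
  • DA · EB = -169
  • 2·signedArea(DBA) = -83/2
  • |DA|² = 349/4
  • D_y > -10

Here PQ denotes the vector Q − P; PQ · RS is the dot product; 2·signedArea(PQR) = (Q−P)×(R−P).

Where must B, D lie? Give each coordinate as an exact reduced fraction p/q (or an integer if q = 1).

B = (0, -13)
D = (7/2, -9)

1. B_x = 0  [CE ∥ BA ∩ EA ∥ CB]
2. B_y = -13  [CE ∥ BA ∩ EA ∥ CB]
   → B = (0, -13)
3. D_x = 7/2  [2·signedArea(DBA) = -83/2 ∩ DA · EB = -169]
4. D_y = -9  [2·signedArea(DBA) = -83/2 ∩ DA · EB = -169]
   → D = (7/2, -9)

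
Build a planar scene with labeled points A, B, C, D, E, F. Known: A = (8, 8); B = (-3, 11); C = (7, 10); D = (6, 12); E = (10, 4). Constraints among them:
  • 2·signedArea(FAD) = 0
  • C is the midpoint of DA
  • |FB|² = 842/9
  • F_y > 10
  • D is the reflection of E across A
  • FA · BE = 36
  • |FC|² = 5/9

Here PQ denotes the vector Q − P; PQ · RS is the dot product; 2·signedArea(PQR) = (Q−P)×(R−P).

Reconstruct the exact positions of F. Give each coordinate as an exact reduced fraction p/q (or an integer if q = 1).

1. F_x = 20/3  [2·signedArea(FAD) = 0 ∩ FA · BE = 36]
2. F_y = 32/3  [2·signedArea(FAD) = 0 ∩ FA · BE = 36]
   → F = (20/3, 32/3)

F = (20/3, 32/3)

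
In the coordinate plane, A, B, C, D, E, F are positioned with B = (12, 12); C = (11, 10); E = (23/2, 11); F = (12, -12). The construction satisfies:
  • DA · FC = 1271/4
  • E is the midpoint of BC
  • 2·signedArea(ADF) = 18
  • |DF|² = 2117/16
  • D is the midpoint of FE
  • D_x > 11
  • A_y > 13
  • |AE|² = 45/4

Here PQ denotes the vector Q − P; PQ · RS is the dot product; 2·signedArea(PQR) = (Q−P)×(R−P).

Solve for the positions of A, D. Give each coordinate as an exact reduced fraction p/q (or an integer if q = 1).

A = (13, 14)
D = (47/4, -1/2)

1. D_x = 47/4  [D is the midpoint of FE]
2. D_y = -1/2  [D is the midpoint of FE]
   → D = (47/4, -1/2)
3. A_x = 13  [2·signedArea(ADF) = 18 ∩ DA · FC = 1271/4]
4. A_y = 14  [2·signedArea(ADF) = 18 ∩ DA · FC = 1271/4]
   → A = (13, 14)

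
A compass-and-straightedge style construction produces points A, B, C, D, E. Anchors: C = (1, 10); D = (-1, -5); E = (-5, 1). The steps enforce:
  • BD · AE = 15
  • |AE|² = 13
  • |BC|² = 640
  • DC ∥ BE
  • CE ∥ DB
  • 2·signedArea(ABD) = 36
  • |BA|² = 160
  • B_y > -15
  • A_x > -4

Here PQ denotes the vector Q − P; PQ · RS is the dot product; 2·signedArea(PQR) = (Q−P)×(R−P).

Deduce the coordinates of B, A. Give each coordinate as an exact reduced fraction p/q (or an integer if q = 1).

1. B_x = -7  [DC ∥ BE ∩ CE ∥ DB]
2. B_y = -14  [DC ∥ BE ∩ CE ∥ DB]
   → B = (-7, -14)
3. A_x = -3  [2·signedArea(ABD) = 36 ∩ BD · AE = 15]
4. A_y = -2  [2·signedArea(ABD) = 36 ∩ BD · AE = 15]
   → A = (-3, -2)

A = (-3, -2)
B = (-7, -14)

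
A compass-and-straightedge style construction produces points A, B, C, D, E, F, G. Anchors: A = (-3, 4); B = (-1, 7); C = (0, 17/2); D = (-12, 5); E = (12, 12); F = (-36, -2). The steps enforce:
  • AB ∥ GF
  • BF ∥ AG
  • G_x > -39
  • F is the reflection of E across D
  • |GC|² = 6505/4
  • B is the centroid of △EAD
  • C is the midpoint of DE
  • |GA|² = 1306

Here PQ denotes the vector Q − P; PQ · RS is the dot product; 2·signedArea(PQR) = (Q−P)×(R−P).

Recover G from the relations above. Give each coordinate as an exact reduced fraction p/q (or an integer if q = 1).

1. G_x = -38  [AB ∥ GF ∩ BF ∥ AG]
2. G_y = -5  [AB ∥ GF ∩ BF ∥ AG]
   → G = (-38, -5)

G = (-38, -5)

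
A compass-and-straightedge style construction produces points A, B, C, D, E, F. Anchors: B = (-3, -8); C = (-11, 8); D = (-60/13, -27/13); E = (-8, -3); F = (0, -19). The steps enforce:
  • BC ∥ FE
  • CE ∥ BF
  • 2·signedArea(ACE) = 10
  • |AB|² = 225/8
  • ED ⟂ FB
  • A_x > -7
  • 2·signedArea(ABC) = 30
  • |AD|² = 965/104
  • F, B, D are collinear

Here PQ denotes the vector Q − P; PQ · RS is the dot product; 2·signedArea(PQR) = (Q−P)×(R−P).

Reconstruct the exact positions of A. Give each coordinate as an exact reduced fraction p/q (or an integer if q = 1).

A = (-27/4, -17/4)

1. A_x = -27/4  [2·signedArea(ABC) = 30 ∩ 2·signedArea(ACE) = 10]
2. A_y = -17/4  [2·signedArea(ABC) = 30 ∩ 2·signedArea(ACE) = 10]
   → A = (-27/4, -17/4)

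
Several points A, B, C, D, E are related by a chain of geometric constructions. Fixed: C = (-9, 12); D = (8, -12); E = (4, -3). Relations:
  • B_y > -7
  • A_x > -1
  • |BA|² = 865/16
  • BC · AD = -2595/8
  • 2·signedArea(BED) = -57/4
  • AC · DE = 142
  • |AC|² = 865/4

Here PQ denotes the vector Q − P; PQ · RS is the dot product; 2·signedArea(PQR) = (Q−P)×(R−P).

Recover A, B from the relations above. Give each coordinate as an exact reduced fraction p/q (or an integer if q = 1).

1. A_x = -1/2  [line 4·x + -9·y + 2 = 0 ∩ |AC|² = 865/4]
2. A_y = 0  [line 4·x + -9·y + 2 = 0 ∩ |AC|² = 865/4]
   → A = (-1/2, 0)
3. B_x = 15/4  [2·signedArea(BED) = -57/4 ∩ BC · AD = -2595/8]
4. B_y = -6  [2·signedArea(BED) = -57/4 ∩ BC · AD = -2595/8]
   → B = (15/4, -6)

A = (-1/2, 0)
B = (15/4, -6)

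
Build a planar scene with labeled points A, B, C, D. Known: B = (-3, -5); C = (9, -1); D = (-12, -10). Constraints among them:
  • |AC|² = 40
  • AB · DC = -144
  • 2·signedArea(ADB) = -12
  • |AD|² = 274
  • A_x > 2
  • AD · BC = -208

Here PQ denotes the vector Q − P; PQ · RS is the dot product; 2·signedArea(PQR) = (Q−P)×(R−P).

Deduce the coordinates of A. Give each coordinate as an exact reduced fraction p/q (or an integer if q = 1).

A = (3, -3)

1. A_x = 3  [AB · DC = -144 ∩ AD · BC = -208]
2. A_y = -3  [AB · DC = -144 ∩ AD · BC = -208]
   → A = (3, -3)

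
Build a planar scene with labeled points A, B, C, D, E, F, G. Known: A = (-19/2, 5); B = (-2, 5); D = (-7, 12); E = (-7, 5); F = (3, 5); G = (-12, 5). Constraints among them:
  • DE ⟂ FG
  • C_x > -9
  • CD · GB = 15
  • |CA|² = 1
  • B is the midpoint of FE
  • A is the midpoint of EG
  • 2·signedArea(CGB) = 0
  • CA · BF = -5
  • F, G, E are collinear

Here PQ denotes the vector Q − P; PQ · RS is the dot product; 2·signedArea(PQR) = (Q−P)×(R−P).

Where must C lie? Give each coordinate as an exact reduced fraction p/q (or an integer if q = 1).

1. C_x = -17/2  [2·signedArea(CGB) = 0 ∩ CD · GB = 15]
2. C_y = 5  [2·signedArea(CGB) = 0 ∩ CD · GB = 15]
   → C = (-17/2, 5)

C = (-17/2, 5)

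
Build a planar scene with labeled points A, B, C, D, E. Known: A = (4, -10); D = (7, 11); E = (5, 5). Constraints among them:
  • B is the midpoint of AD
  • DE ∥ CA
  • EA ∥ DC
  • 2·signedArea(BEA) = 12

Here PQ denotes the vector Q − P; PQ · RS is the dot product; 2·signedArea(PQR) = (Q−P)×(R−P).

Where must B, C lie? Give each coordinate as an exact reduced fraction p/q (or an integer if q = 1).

B = (11/2, 1/2)
C = (6, -4)

1. B_x = 11/2  [B is the midpoint of AD]
2. B_y = 1/2  [B is the midpoint of AD]
   → B = (11/2, 1/2)
3. C_x = 6  [DE ∥ CA ∩ EA ∥ DC]
4. C_y = -4  [DE ∥ CA ∩ EA ∥ DC]
   → C = (6, -4)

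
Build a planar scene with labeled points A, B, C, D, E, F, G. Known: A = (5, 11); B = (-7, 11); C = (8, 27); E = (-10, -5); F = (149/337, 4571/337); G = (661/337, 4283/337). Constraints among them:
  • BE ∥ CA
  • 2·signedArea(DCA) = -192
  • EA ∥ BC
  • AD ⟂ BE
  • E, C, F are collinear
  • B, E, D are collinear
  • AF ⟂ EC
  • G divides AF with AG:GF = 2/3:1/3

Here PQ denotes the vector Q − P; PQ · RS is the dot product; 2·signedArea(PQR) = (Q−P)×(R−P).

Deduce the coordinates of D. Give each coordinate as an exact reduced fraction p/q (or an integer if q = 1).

1. D_x = -1747/265  [B, E, D are collinear ∩ AD ⟂ BE]
2. D_y = 3491/265  [B, E, D are collinear ∩ AD ⟂ BE]
   → D = (-1747/265, 3491/265)

D = (-1747/265, 3491/265)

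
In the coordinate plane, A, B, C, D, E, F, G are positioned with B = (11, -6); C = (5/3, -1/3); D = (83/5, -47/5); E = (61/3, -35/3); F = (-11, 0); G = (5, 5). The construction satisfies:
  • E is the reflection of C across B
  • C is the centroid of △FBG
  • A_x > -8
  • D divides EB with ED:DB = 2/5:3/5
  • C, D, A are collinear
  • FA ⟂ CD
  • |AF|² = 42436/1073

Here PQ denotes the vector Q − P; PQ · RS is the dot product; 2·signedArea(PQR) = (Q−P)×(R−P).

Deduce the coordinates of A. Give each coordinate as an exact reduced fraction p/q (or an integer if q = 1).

1. A_x = -8301/1073  [C, D, A are collinear ∩ FA ⟂ CD]
2. A_y = 5768/1073  [C, D, A are collinear ∩ FA ⟂ CD]
   → A = (-8301/1073, 5768/1073)

A = (-8301/1073, 5768/1073)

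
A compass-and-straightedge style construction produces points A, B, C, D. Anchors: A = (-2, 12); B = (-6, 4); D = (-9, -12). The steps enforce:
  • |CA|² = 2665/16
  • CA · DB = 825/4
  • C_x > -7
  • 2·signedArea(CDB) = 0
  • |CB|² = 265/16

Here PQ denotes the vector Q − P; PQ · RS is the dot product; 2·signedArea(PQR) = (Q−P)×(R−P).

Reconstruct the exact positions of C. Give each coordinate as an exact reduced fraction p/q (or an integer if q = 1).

1. C_x = -27/4  [2·signedArea(CDB) = 0 ∩ CA · DB = 825/4]
2. C_y = 0  [2·signedArea(CDB) = 0 ∩ CA · DB = 825/4]
   → C = (-27/4, 0)

C = (-27/4, 0)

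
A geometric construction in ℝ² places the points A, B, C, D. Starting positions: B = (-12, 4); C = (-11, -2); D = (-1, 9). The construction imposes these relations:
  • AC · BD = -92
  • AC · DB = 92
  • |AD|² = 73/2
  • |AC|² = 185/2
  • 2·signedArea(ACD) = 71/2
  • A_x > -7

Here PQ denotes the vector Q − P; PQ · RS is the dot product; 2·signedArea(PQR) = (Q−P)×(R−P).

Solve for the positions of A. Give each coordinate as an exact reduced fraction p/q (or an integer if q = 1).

A = (-13/2, 13/2)

1. A_x = -13/2  [2·signedArea(ACD) = 71/2 ∩ AC · DB = 92]
2. A_y = 13/2  [2·signedArea(ACD) = 71/2 ∩ AC · DB = 92]
   → A = (-13/2, 13/2)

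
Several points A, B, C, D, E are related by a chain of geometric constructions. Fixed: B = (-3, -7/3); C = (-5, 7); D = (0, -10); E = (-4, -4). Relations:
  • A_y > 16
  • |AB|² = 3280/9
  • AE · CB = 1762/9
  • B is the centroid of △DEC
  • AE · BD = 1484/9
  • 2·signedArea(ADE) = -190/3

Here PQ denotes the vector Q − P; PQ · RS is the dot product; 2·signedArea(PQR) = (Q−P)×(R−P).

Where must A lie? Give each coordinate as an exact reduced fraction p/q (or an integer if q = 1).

A = (-7, 49/3)

1. A_x = -7  [AE · BD = 1484/9 ∩ 2·signedArea(ADE) = -190/3]
2. A_y = 49/3  [AE · BD = 1484/9 ∩ 2·signedArea(ADE) = -190/3]
   → A = (-7, 49/3)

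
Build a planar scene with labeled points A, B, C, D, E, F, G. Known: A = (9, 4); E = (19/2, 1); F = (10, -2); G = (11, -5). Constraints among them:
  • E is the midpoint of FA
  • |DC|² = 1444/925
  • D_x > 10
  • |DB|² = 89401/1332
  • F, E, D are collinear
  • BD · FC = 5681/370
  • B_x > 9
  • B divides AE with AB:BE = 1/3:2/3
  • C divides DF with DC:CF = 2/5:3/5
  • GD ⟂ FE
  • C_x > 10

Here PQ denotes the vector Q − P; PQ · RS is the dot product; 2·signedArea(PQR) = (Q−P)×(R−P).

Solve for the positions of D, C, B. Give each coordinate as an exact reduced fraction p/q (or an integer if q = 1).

1. D_x = 389/37  [F, E, D are collinear ∩ GD ⟂ FE]
2. D_y = -188/37  [F, E, D are collinear ∩ GD ⟂ FE]
   → D = (389/37, -188/37)
3. C_x = 1907/185  [C divides DF with DC:CF = 2/5:3/5]
4. C_y = -712/185  [C divides DF with DC:CF = 2/5:3/5]
   → C = (1907/185, -712/185)
5. B_x = 55/6  [B divides AE with AB:BE = 1/3:2/3]
6. B_y = 3  [B divides AE with AB:BE = 1/3:2/3]
   → B = (55/6, 3)

B = (55/6, 3)
C = (1907/185, -712/185)
D = (389/37, -188/37)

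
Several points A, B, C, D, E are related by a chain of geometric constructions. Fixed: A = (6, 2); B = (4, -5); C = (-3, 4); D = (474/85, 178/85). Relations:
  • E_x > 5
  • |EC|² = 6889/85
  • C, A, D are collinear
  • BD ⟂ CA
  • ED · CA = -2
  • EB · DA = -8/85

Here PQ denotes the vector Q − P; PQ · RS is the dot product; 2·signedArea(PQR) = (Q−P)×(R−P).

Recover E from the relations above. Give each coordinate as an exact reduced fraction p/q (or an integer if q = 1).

E = (492/85, 174/85)

1. E_x = 492/85  [line -36/85·x + 8/85·y + 192/85 = 0 ∩ |EC|² = 6889/85]
2. E_y = 174/85  [line -36/85·x + 8/85·y + 192/85 = 0 ∩ |EC|² = 6889/85]
   → E = (492/85, 174/85)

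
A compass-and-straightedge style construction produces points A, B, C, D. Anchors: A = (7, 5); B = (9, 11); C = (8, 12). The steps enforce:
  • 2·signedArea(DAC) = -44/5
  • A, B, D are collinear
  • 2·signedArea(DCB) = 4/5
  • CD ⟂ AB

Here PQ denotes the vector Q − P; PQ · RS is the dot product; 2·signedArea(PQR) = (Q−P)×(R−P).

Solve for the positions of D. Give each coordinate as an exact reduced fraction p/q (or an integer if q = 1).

1. D_x = 46/5  [A, B, D are collinear ∩ CD ⟂ AB]
2. D_y = 58/5  [A, B, D are collinear ∩ CD ⟂ AB]
   → D = (46/5, 58/5)

D = (46/5, 58/5)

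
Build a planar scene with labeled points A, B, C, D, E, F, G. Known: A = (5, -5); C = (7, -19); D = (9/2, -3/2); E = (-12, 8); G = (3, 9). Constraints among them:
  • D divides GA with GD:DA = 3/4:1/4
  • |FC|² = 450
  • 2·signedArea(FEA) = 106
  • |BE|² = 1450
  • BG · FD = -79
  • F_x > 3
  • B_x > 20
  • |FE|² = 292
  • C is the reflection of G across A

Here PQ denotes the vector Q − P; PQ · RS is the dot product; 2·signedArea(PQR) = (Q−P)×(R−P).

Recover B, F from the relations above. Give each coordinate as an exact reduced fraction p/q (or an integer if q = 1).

B = (21, -11)
F = (4, 2)

1. F_x = 4  [line 13·x + 17·y + -86 = 0 ∩ |FE|² = 292]
2. F_y = 2  [line 13·x + 17·y + -86 = 0 ∩ |FE|² = 292]
   → F = (4, 2)
3. B_x = 21  [line -1/2·x + 7/2·y + 49 = 0 ∩ |BE|² = 1450]
4. B_y = -11  [line -1/2·x + 7/2·y + 49 = 0 ∩ |BE|² = 1450]
   → B = (21, -11)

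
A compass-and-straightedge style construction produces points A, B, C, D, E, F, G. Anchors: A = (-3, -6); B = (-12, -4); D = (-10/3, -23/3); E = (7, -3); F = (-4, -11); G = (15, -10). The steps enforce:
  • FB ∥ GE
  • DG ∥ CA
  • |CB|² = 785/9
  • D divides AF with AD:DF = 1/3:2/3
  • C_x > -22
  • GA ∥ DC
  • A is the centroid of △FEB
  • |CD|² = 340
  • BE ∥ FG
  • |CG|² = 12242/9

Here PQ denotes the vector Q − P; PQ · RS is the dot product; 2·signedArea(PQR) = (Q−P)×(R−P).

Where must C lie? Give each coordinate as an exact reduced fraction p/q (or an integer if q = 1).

C = (-64/3, -11/3)

1. C_x = -64/3  [DG ∥ CA ∩ GA ∥ DC]
2. C_y = -11/3  [DG ∥ CA ∩ GA ∥ DC]
   → C = (-64/3, -11/3)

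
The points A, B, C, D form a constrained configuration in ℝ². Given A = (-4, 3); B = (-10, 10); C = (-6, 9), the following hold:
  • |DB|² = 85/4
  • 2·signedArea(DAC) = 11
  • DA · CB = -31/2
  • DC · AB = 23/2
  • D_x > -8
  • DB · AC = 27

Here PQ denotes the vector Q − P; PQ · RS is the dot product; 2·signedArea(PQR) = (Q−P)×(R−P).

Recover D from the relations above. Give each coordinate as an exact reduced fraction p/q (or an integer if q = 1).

D = (-7, 13/2)

1. D_x = -7  [DA · CB = -31/2 ∩ DC · AB = 23/2]
2. D_y = 13/2  [DA · CB = -31/2 ∩ DC · AB = 23/2]
   → D = (-7, 13/2)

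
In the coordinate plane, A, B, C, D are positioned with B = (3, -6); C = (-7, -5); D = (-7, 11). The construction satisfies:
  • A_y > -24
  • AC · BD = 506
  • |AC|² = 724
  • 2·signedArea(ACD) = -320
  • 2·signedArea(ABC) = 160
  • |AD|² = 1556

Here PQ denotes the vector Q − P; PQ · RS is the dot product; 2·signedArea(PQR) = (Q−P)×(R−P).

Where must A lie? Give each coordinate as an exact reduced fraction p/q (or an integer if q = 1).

A = (13, -23)

1. A_x = 13  [2·signedArea(ACD) = -320 ∩ AC · BD = 506]
2. A_y = -23  [2·signedArea(ACD) = -320 ∩ AC · BD = 506]
   → A = (13, -23)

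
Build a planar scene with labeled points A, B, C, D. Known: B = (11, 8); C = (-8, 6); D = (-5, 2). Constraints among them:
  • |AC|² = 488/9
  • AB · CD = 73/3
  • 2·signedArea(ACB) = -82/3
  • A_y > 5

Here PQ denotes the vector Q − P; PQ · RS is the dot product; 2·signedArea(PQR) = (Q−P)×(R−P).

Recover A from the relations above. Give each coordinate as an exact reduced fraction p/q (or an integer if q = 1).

A = (-2/3, 16/3)

1. A_x = -2/3  [2·signedArea(ACB) = -82/3 ∩ AB · CD = 73/3]
2. A_y = 16/3  [2·signedArea(ACB) = -82/3 ∩ AB · CD = 73/3]
   → A = (-2/3, 16/3)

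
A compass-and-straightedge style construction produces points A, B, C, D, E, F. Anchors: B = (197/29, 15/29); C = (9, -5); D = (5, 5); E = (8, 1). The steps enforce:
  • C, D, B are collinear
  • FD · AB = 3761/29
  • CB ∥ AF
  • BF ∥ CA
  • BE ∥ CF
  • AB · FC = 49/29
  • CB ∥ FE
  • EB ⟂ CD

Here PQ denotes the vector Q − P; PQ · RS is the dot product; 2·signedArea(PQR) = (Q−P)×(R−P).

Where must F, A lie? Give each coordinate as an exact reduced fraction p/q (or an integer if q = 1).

A = (360/29, -291/29)
F = (296/29, -131/29)

1. F_x = 296/29  [CB ∥ FE ∩ BE ∥ CF]
2. F_y = -131/29  [CB ∥ FE ∩ BE ∥ CF]
   → F = (296/29, -131/29)
3. A_x = 360/29  [CB ∥ AF ∩ BF ∥ CA]
4. A_y = -291/29  [CB ∥ AF ∩ BF ∥ CA]
   → A = (360/29, -291/29)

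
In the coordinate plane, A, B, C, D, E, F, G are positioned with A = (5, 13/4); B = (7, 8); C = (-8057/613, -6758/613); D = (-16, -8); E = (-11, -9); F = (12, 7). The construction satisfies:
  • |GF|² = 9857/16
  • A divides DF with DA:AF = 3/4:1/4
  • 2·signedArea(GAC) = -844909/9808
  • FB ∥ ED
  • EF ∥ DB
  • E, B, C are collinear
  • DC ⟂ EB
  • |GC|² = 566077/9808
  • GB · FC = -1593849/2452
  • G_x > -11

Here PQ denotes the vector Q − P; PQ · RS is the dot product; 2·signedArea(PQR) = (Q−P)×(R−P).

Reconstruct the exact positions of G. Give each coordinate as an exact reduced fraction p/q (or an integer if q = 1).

1. G_x = -41/4  [2·signedArea(GAC) = -844909/9808 ∩ GB · FC = -1593849/2452]
2. G_y = -4  [2·signedArea(GAC) = -844909/9808 ∩ GB · FC = -1593849/2452]
   → G = (-41/4, -4)

G = (-41/4, -4)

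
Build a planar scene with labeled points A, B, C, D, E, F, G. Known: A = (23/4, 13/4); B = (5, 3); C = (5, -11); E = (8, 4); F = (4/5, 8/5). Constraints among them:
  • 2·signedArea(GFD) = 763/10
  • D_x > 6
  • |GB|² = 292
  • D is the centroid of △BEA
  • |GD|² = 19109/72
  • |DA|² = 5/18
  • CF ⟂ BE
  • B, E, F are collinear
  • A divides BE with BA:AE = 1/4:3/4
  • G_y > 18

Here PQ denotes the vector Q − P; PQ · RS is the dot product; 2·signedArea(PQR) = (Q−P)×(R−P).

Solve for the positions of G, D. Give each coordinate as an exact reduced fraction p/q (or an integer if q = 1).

D = (25/4, 41/12)
G = (11, 19)

1. D_x = 25/4  [D is the centroid of △BEA]
2. D_y = 41/12  [D is the centroid of △BEA]
   → D = (25/4, 41/12)
3. G_x = 11  [line -109/60·x + 109/20·y + -2507/30 = 0 ∩ |GB|² = 292]
4. G_y = 19  [line -109/60·x + 109/20·y + -2507/30 = 0 ∩ |GB|² = 292]
   → G = (11, 19)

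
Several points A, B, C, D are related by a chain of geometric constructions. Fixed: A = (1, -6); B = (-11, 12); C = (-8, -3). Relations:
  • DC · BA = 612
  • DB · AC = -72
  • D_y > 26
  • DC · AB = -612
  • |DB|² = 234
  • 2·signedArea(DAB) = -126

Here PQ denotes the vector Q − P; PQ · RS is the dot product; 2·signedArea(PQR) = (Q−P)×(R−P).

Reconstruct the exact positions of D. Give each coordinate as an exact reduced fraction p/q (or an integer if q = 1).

1. D_x = -14  [2·signedArea(DAB) = -126 ∩ DC · AB = -612]
2. D_y = 27  [2·signedArea(DAB) = -126 ∩ DC · AB = -612]
   → D = (-14, 27)

D = (-14, 27)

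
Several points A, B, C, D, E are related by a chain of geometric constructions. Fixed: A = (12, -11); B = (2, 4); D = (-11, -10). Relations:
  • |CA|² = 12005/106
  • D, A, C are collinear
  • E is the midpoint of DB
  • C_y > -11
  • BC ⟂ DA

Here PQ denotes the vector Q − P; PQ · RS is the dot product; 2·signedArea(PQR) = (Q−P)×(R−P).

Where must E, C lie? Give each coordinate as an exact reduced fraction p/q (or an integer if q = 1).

1. E_x = -9/2  [E is the midpoint of DB]
2. E_y = -3  [E is the midpoint of DB]
   → E = (-9/2, -3)
3. C_x = 145/106  [D, A, C are collinear ∩ BC ⟂ DA]
4. C_y = -1117/106  [D, A, C are collinear ∩ BC ⟂ DA]
   → C = (145/106, -1117/106)

C = (145/106, -1117/106)
E = (-9/2, -3)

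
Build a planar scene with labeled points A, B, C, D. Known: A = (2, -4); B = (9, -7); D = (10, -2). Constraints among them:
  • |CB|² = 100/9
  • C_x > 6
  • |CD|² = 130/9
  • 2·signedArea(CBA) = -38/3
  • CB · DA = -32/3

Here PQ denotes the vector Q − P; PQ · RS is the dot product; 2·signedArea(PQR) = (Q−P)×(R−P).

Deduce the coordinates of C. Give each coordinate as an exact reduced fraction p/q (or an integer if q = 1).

C = (7, -13/3)

1. C_x = 7  [2·signedArea(CBA) = -38/3 ∩ CB · DA = -32/3]
2. C_y = -13/3  [2·signedArea(CBA) = -38/3 ∩ CB · DA = -32/3]
   → C = (7, -13/3)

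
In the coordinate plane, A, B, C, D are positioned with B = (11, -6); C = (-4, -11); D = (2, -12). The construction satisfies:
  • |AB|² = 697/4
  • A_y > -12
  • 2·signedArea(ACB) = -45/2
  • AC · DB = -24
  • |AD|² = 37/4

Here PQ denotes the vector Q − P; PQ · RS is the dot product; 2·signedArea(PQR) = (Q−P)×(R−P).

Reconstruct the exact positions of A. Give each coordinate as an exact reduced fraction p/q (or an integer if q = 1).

A = (-1, -23/2)

1. A_x = -1  [2·signedArea(ACB) = -45/2 ∩ AC · DB = -24]
2. A_y = -23/2  [2·signedArea(ACB) = -45/2 ∩ AC · DB = -24]
   → A = (-1, -23/2)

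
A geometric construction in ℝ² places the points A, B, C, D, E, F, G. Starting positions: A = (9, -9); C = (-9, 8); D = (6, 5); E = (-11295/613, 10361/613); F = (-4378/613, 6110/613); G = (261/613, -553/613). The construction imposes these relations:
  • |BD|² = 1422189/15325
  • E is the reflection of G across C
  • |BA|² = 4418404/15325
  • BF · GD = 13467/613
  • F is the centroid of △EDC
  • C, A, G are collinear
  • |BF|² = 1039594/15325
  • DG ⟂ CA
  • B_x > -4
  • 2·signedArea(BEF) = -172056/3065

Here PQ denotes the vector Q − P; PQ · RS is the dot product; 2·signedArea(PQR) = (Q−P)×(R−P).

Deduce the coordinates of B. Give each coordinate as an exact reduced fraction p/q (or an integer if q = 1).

1. B_x = -10251/3065  [BF · GD = 13467/613 ∩ 2·signedArea(BEF) = -172056/3065]
2. B_y = 8149/3065  [BF · GD = 13467/613 ∩ 2·signedArea(BEF) = -172056/3065]
   → B = (-10251/3065, 8149/3065)

B = (-10251/3065, 8149/3065)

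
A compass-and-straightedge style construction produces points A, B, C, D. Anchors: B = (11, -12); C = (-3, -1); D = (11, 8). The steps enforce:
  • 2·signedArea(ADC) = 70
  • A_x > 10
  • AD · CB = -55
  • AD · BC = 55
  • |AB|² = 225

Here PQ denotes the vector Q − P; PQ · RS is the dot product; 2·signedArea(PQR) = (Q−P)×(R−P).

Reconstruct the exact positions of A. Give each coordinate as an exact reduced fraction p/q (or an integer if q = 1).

1. A_x = 11  [2·signedArea(ADC) = 70 ∩ AD · BC = 55]
2. A_y = 3  [2·signedArea(ADC) = 70 ∩ AD · BC = 55]
   → A = (11, 3)

A = (11, 3)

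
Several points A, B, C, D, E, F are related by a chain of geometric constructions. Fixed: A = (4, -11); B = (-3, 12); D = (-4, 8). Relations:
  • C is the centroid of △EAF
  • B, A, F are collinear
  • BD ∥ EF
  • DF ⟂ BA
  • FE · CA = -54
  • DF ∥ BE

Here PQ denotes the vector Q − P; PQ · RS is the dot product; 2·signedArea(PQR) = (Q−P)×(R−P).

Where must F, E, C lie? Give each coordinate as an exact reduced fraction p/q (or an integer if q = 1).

1. F_x = -67/34  [B, A, F are collinear ∩ DF ⟂ BA]
2. F_y = 293/34  [B, A, F are collinear ∩ DF ⟂ BA]
   → F = (-67/34, 293/34)
3. E_x = -33/34  [BD ∥ EF ∩ DF ∥ BE]
4. E_y = 429/34  [BD ∥ EF ∩ DF ∥ BE]
   → E = (-33/34, 429/34)
5. C_x = 6/17  [C is the centroid of △EAF]
6. C_y = 58/17  [C is the centroid of △EAF]
   → C = (6/17, 58/17)

C = (6/17, 58/17)
E = (-33/34, 429/34)
F = (-67/34, 293/34)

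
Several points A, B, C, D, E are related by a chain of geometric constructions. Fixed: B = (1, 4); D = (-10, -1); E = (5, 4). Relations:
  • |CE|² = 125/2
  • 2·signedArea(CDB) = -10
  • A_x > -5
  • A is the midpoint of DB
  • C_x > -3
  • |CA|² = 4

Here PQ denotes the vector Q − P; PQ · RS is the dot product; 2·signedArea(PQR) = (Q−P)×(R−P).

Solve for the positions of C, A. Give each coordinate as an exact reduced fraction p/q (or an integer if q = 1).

1. A_x = -9/2  [A is the midpoint of DB]
2. A_y = 3/2  [A is the midpoint of DB]
   → A = (-9/2, 3/2)
3. C_x = -5/2  [line -5·x + 11·y + -29 = 0 ∩ |CA|² = 4]
4. C_y = 3/2  [line -5·x + 11·y + -29 = 0 ∩ |CA|² = 4]
   → C = (-5/2, 3/2)

A = (-9/2, 3/2)
C = (-5/2, 3/2)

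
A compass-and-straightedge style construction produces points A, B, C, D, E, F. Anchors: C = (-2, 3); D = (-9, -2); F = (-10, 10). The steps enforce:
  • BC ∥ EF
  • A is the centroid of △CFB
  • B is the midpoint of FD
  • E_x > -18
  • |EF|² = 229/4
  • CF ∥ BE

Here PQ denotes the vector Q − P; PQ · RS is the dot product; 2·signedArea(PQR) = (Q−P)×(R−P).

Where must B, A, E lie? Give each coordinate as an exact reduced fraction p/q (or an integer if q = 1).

A = (-43/6, 17/3)
B = (-19/2, 4)
E = (-35/2, 11)

1. B_x = -19/2  [B is the midpoint of FD]
2. B_y = 4  [B is the midpoint of FD]
   → B = (-19/2, 4)
3. A_x = -43/6  [A is the centroid of △CFB]
4. A_y = 17/3  [A is the centroid of △CFB]
   → A = (-43/6, 17/3)
5. E_x = -35/2  [BC ∥ EF ∩ CF ∥ BE]
6. E_y = 11  [BC ∥ EF ∩ CF ∥ BE]
   → E = (-35/2, 11)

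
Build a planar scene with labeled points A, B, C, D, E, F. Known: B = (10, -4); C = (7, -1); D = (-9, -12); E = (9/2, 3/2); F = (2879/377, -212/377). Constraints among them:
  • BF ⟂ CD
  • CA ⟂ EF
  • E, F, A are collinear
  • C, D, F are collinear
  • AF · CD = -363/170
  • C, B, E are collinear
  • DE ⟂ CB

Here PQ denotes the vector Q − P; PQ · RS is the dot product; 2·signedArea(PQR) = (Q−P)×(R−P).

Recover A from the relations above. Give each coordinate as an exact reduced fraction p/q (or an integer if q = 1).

1. A_x = 473821/64090  [E, F, A are collinear ∩ CA ⟂ EF]
2. A_y = -25777/64090  [E, F, A are collinear ∩ CA ⟂ EF]
   → A = (473821/64090, -25777/64090)

A = (473821/64090, -25777/64090)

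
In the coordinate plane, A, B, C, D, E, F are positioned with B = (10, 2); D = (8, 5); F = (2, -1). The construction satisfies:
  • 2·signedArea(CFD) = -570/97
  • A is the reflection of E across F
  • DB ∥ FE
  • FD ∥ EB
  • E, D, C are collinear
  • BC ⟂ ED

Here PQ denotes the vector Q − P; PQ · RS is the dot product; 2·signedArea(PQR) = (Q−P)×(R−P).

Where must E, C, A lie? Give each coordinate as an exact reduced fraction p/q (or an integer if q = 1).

A = (0, 2)
C = (700/97, 314/97)
E = (4, -4)

1. E_x = 4  [FD ∥ EB ∩ DB ∥ FE]
2. E_y = -4  [FD ∥ EB ∩ DB ∥ FE]
   → E = (4, -4)
3. C_x = 700/97  [E, D, C are collinear ∩ BC ⟂ ED]
4. C_y = 314/97  [E, D, C are collinear ∩ BC ⟂ ED]
   → C = (700/97, 314/97)
5. A_x = 0  [A is the reflection of E across F]
6. A_y = 2  [A is the reflection of E across F]
   → A = (0, 2)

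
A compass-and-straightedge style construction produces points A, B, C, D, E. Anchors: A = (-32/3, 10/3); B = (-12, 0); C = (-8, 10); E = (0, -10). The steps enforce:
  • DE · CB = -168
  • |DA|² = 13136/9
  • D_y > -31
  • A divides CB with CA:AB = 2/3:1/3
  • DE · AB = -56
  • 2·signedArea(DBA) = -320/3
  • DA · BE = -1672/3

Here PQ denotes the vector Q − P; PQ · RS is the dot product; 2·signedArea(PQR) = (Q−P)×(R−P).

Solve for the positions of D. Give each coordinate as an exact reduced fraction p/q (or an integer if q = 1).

1. D_x = 8  [DA · BE = -1672/3 ∩ DE · AB = -56]
2. D_y = -30  [DA · BE = -1672/3 ∩ DE · AB = -56]
   → D = (8, -30)

D = (8, -30)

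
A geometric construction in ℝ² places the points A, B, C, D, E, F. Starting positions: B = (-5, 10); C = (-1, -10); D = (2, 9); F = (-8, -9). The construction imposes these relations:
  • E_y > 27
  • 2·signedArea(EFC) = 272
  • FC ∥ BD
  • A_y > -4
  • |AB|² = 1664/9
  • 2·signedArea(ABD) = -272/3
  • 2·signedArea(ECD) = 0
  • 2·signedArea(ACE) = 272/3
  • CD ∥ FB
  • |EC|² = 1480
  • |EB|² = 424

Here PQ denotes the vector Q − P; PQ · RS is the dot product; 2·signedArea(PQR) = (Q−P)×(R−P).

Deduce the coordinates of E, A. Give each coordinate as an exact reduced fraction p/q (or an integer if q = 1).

1. E_x = 5  [2·signedArea(ECD) = 0 ∩ 2·signedArea(EFC) = 272]
2. E_y = 28  [2·signedArea(ECD) = 0 ∩ 2·signedArea(EFC) = 272]
   → E = (5, 28)
3. A_x = -7/3  [2·signedArea(ACE) = 272/3 ∩ 2·signedArea(ABD) = -272/3]
4. A_y = -10/3  [2·signedArea(ACE) = 272/3 ∩ 2·signedArea(ABD) = -272/3]
   → A = (-7/3, -10/3)

A = (-7/3, -10/3)
E = (5, 28)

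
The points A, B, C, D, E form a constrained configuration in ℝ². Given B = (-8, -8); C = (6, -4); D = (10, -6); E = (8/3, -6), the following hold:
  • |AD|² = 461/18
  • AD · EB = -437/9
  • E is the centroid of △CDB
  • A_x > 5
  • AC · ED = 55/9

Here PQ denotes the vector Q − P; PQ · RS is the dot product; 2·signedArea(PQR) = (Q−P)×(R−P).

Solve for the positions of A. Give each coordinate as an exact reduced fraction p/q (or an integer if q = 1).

A = (31/6, -9/2)

1. A_x = 31/6  [AC · ED = 55/9 ∩ AD · EB = -437/9]
2. A_y = -9/2  [AC · ED = 55/9 ∩ AD · EB = -437/9]
   → A = (31/6, -9/2)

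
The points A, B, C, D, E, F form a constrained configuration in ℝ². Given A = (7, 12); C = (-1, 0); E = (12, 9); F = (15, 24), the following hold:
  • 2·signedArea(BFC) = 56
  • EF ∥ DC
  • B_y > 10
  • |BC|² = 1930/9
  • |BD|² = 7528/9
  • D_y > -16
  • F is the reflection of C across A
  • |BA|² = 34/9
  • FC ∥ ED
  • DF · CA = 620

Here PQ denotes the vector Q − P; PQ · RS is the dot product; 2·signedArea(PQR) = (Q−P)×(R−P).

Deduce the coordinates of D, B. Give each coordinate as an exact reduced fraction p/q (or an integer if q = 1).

B = (26/3, 11)
D = (-4, -15)

1. D_x = -4  [EF ∥ DC ∩ FC ∥ ED]
2. D_y = -15  [EF ∥ DC ∩ FC ∥ ED]
   → D = (-4, -15)
3. B_x = 26/3  [line 24·x + -16·y + -32 = 0 ∩ |BD|² = 7528/9]
4. B_y = 11  [line 24·x + -16·y + -32 = 0 ∩ |BD|² = 7528/9]
   → B = (26/3, 11)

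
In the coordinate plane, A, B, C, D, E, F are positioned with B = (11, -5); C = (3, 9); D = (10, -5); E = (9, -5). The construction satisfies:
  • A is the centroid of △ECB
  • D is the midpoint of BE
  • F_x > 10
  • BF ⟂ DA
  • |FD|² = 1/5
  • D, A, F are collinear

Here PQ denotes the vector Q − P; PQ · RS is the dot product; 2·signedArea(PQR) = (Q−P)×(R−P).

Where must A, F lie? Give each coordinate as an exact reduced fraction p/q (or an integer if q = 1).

1. A_x = 23/3  [A is the centroid of △ECB]
2. A_y = -1/3  [A is the centroid of △ECB]
   → A = (23/3, -1/3)
3. F_x = 51/5  [D, A, F are collinear ∩ BF ⟂ DA]
4. F_y = -27/5  [D, A, F are collinear ∩ BF ⟂ DA]
   → F = (51/5, -27/5)

A = (23/3, -1/3)
F = (51/5, -27/5)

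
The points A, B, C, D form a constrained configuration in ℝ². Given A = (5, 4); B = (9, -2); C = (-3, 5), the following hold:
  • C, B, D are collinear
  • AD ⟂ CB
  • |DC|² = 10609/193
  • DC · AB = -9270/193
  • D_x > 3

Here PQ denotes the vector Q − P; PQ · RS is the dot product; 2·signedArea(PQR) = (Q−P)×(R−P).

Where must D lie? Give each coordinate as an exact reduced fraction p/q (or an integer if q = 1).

1. D_x = 657/193  [C, B, D are collinear ∩ AD ⟂ CB]
2. D_y = 244/193  [C, B, D are collinear ∩ AD ⟂ CB]
   → D = (657/193, 244/193)

D = (657/193, 244/193)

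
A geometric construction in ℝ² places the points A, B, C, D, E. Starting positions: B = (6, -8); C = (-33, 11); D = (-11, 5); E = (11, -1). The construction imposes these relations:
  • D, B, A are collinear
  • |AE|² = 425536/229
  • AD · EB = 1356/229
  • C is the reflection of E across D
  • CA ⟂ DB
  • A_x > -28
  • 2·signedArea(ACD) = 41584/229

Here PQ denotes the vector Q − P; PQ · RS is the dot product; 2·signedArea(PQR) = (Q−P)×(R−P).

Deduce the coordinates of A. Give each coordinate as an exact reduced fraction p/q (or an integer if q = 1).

A = (-6361/229, 4083/229)

1. A_x = -6361/229  [D, B, A are collinear ∩ CA ⟂ DB]
2. A_y = 4083/229  [D, B, A are collinear ∩ CA ⟂ DB]
   → A = (-6361/229, 4083/229)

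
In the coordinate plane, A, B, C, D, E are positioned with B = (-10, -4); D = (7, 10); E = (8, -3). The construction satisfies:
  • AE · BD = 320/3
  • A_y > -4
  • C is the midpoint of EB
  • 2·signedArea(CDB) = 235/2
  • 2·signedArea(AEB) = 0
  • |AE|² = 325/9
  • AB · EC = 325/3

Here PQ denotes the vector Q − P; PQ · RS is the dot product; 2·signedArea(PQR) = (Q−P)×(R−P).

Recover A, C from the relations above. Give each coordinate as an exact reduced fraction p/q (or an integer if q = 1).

1. A_x = 2  [2·signedArea(AEB) = 0 ∩ AE · BD = 320/3]
2. A_y = -10/3  [2·signedArea(AEB) = 0 ∩ AE · BD = 320/3]
   → A = (2, -10/3)
3. C_x = -1  [C is the midpoint of EB]
4. C_y = -7/2  [C is the midpoint of EB]
   → C = (-1, -7/2)

A = (2, -10/3)
C = (-1, -7/2)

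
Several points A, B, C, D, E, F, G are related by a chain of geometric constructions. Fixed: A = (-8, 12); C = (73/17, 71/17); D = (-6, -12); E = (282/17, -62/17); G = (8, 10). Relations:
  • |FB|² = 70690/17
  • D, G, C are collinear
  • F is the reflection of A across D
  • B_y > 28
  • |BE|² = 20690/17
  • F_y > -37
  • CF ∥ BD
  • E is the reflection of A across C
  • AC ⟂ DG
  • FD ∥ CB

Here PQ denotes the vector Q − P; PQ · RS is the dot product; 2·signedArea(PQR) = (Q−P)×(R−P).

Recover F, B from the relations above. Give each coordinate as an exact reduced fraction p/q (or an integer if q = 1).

1. F_x = -4  [F is the reflection of A across D]
2. F_y = -36  [F is the reflection of A across D]
   → F = (-4, -36)
3. B_x = 39/17  [CF ∥ BD ∩ FD ∥ CB]
4. B_y = 479/17  [CF ∥ BD ∩ FD ∥ CB]
   → B = (39/17, 479/17)

B = (39/17, 479/17)
F = (-4, -36)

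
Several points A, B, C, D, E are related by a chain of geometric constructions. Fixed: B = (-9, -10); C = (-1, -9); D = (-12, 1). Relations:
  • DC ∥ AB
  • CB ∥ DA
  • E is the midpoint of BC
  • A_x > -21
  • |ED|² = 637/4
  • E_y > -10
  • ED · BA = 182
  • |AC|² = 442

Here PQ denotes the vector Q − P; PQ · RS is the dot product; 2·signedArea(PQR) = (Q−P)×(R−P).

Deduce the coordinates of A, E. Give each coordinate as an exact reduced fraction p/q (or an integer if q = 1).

1. A_x = -20  [DC ∥ AB ∩ CB ∥ DA]
2. A_y = 0  [DC ∥ AB ∩ CB ∥ DA]
   → A = (-20, 0)
3. E_x = -5  [E is the midpoint of BC]
4. E_y = -19/2  [E is the midpoint of BC]
   → E = (-5, -19/2)

A = (-20, 0)
E = (-5, -19/2)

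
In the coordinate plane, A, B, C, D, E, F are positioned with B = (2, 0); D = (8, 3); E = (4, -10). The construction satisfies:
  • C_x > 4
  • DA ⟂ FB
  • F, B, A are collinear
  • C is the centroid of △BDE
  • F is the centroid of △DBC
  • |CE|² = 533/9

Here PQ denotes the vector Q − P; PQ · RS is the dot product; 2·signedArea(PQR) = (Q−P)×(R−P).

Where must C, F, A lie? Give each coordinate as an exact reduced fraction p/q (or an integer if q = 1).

1. C_x = 14/3  [C is the centroid of △BDE]
2. C_y = -7/3  [C is the centroid of △BDE]
   → C = (14/3, -7/3)
3. F_x = 44/9  [F is the centroid of △DBC]
4. F_y = 2/9  [F is the centroid of △DBC]
   → F = (44/9, 2/9)
5. A_x = 1393/170  [F, B, A are collinear ∩ DA ⟂ FB]
6. A_y = 81/170  [F, B, A are collinear ∩ DA ⟂ FB]
   → A = (1393/170, 81/170)

A = (1393/170, 81/170)
C = (14/3, -7/3)
F = (44/9, 2/9)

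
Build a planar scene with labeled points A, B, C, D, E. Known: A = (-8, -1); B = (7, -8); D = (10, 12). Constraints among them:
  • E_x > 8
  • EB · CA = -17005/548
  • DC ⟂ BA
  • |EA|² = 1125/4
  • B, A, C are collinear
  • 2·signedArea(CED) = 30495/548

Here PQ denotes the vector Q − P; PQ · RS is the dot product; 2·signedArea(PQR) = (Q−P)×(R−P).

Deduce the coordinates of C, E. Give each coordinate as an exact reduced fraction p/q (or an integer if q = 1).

C = (493/274, -1527/274)
E = (17/2, 2)

1. C_x = 493/274  [B, A, C are collinear ∩ DC ⟂ BA]
2. C_y = -1527/274  [B, A, C are collinear ∩ DC ⟂ BA]
   → C = (493/274, -1527/274)
3. E_x = 17/2  [line 2685/274·x + -1253/274·y + -40633/548 = 0 ∩ |EA|² = 1125/4]
4. E_y = 2  [line 2685/274·x + -1253/274·y + -40633/548 = 0 ∩ |EA|² = 1125/4]
   → E = (17/2, 2)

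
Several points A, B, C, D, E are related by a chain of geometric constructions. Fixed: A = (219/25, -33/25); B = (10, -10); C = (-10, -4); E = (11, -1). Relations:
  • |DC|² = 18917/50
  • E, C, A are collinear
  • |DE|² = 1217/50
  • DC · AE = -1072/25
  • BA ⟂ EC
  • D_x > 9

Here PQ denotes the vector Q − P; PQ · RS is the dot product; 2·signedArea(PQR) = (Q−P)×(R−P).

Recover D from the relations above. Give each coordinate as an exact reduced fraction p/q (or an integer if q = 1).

1. D_x = 469/50  [line -56/25·x + -8/25·y + 96/5 = 0 ∩ |DC|² = 18917/50]
2. D_y = -283/50  [line -56/25·x + -8/25·y + 96/5 = 0 ∩ |DC|² = 18917/50]
   → D = (469/50, -283/50)

D = (469/50, -283/50)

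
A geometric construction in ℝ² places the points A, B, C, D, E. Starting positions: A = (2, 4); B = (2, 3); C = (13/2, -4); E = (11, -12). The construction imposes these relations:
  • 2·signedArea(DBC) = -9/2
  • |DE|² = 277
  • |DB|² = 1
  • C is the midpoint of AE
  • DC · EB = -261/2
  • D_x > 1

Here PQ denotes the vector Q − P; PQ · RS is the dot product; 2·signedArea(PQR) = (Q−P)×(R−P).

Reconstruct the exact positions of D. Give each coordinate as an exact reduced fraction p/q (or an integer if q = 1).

1. D_x = 2  [DC · EB = -261/2 ∩ 2·signedArea(DBC) = -9/2]
2. D_y = 2  [DC · EB = -261/2 ∩ 2·signedArea(DBC) = -9/2]
   → D = (2, 2)

D = (2, 2)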